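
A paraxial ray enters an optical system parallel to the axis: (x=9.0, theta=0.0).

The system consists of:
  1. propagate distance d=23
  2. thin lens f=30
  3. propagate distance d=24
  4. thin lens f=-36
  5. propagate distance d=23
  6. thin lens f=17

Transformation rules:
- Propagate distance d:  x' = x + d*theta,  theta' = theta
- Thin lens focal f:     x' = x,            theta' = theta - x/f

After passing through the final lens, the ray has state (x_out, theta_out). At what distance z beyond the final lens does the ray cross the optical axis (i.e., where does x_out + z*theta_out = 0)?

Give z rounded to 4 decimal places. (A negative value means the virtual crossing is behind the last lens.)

Initial: x=9.0000 theta=0.0000
After 1 (propagate distance d=23): x=9.0000 theta=0.0000
After 2 (thin lens f=30): x=9.0000 theta=-0.3000
After 3 (propagate distance d=24): x=1.8000 theta=-0.3000
After 4 (thin lens f=-36): x=1.8000 theta=-0.2500
After 5 (propagate distance d=23): x=-3.9500 theta=-0.2500
After 6 (thin lens f=17): x=-3.9500 theta=-3/170 (≈-0.0176)
z_focus = -x_out/theta_out = -(-3.9500)/(-3/170) = -1343/6 ≈ -223.8333
Rounded to 4 decimal places: z = -223.8333

Answer: -223.8333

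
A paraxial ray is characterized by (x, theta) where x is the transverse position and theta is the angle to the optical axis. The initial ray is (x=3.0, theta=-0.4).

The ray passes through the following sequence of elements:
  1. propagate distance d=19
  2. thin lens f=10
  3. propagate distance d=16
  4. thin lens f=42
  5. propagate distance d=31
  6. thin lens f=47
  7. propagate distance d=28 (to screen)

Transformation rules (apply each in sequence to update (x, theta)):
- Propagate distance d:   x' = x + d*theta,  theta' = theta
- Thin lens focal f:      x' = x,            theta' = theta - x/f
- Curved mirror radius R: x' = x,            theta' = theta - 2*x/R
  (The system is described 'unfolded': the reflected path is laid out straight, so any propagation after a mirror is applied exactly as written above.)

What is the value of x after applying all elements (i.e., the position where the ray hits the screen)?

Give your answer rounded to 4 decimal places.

Answer: 4.4732

Derivation:
Initial: x=3.0000 theta=-0.4000
After 1 (propagate distance d=19): x=-4.6000 theta=-0.4000
After 2 (thin lens f=10): x=-4.6000 theta=0.0600
After 3 (propagate distance d=16): x=-3.6400 theta=0.0600
After 4 (thin lens f=42): x=-3.6400 theta=11/75 (≈0.1467)
After 5 (propagate distance d=31): x=68/75 (≈0.9067) theta=11/75 (≈0.1467)
After 6 (thin lens f=47): x=68/75 (≈0.9067) theta=449/3525 (≈0.1274)
After 7 (propagate distance d=28 (to screen)): x=5256/1175 (≈4.4732) theta=449/3525 (≈0.1274)
Rounded to 4 decimal places: x = 4.4732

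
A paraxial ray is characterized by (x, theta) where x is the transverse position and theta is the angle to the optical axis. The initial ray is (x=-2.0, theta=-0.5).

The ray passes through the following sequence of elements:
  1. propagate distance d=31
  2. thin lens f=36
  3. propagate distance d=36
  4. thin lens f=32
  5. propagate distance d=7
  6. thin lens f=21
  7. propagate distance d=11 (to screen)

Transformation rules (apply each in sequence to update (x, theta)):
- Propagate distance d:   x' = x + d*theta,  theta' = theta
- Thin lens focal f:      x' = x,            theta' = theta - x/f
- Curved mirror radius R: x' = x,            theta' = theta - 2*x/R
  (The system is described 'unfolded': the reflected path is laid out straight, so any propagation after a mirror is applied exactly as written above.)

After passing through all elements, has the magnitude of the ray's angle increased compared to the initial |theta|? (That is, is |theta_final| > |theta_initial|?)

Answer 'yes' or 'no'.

Initial: x=-2.0000 theta=-0.5000
After 1 (propagate distance d=31): x=-17.5000 theta=-0.5000
After 2 (thin lens f=36): x=-17.5000 theta=-1/72 (≈-0.0139)
After 3 (propagate distance d=36): x=-18.0000 theta=-1/72 (≈-0.0139)
After 4 (thin lens f=32): x=-18.0000 theta=79/144 (≈0.5486)
After 5 (propagate distance d=7): x=-2039/144 (≈-14.1597) theta=79/144 (≈0.5486)
After 6 (thin lens f=21): x=-2039/144 (≈-14.1597) theta=1849/1512 (≈1.2229)
After 7 (propagate distance d=11 (to screen)): x=-2141/3024 (≈-0.7080) theta=1849/1512 (≈1.2229)
|theta_initial|=0.5000 |theta_final|=1849/1512 (≈1.2229) -> increased

Answer: yes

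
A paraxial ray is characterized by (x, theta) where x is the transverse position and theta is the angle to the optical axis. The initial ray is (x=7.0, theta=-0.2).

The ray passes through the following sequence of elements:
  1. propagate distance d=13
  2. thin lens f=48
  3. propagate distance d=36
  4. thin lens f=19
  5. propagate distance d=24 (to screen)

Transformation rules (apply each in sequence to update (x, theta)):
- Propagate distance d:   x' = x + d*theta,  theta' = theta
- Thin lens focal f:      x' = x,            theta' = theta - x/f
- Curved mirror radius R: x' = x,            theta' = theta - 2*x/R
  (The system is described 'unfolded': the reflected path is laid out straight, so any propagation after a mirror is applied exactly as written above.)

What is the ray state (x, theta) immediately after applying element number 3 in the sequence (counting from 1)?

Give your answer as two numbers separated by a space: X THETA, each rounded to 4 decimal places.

Initial: x=7.0000 theta=-0.2000
After 1 (propagate distance d=13): x=4.4000 theta=-0.2000
After 2 (thin lens f=48): x=4.4000 theta=-7/24 (≈-0.2917)
After 3 (propagate distance d=36): x=-6.1000 theta=-7/24 (≈-0.2917)
Rounded to 4 decimal places: x = -6.1000, theta = -0.2917

Answer: -6.1000 -0.2917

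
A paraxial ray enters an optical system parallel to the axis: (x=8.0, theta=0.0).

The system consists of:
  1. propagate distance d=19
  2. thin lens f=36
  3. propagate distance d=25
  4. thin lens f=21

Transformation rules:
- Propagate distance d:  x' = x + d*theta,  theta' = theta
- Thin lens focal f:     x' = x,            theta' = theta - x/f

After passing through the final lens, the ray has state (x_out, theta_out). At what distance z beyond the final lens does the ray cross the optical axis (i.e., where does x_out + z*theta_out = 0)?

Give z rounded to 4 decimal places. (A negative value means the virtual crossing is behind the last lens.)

Answer: 7.2188

Derivation:
Initial: x=8.0000 theta=0.0000
After 1 (propagate distance d=19): x=8.0000 theta=0.0000
After 2 (thin lens f=36): x=8.0000 theta=-2/9 (≈-0.2222)
After 3 (propagate distance d=25): x=22/9 (≈2.4444) theta=-2/9 (≈-0.2222)
After 4 (thin lens f=21): x=22/9 (≈2.4444) theta=-64/189 (≈-0.3386)
z_focus = -x_out/theta_out = -(22/9)/(-64/189) = 231/32 ≈ 7.2188
Rounded to 4 decimal places: z = 7.2188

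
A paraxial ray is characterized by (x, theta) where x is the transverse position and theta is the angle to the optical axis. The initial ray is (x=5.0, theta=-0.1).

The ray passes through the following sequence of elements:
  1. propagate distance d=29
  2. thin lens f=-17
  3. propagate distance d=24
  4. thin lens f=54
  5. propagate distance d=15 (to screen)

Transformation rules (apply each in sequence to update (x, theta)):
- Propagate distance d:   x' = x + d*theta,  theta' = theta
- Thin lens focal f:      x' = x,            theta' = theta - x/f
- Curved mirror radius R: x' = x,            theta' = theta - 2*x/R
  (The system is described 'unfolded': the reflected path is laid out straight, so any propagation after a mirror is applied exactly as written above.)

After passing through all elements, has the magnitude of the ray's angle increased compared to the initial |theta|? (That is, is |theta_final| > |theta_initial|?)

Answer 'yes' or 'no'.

Initial: x=5.0000 theta=-0.1000
After 1 (propagate distance d=29): x=2.1000 theta=-0.1000
After 2 (thin lens f=-17): x=2.1000 theta=2/85 (≈0.0235)
After 3 (propagate distance d=24): x=453/170 (≈2.6647) theta=2/85 (≈0.0235)
After 4 (thin lens f=54): x=453/170 (≈2.6647) theta=-79/3060 (≈-0.0258)
After 5 (propagate distance d=15 (to screen)): x=2323/1020 (≈2.2775) theta=-79/3060 (≈-0.0258)
|theta_initial|=0.1000 |theta_final|=79/3060 (≈0.0258) -> not increased

Answer: no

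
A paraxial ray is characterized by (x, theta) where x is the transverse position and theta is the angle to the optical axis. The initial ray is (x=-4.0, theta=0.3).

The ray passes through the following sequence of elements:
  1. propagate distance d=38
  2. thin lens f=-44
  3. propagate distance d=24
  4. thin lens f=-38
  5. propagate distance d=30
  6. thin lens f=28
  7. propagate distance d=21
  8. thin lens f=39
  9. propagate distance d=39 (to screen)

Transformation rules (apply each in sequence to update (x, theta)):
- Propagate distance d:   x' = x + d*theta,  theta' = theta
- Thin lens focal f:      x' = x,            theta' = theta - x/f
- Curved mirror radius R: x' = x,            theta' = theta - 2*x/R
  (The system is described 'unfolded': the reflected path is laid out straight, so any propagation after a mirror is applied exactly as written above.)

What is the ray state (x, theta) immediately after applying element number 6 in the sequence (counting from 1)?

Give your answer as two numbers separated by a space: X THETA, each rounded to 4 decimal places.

Answer: 47.3947 -0.7341

Derivation:
Initial: x=-4.0000 theta=0.3000
After 1 (propagate distance d=38): x=7.4000 theta=0.3000
After 2 (thin lens f=-44): x=7.4000 theta=103/220 (≈0.4682)
After 3 (propagate distance d=24): x=205/11 (≈18.6364) theta=103/220 (≈0.4682)
After 4 (thin lens f=-38): x=205/11 (≈18.6364) theta=4007/4180 (≈0.9586)
After 5 (propagate distance d=30): x=1801/38 (≈47.3947) theta=4007/4180 (≈0.9586)
After 6 (thin lens f=28): x=1801/38 (≈47.3947) theta=-42957/58520 (≈-0.7341)
Rounded to 4 decimal places: x = 47.3947, theta = -0.7341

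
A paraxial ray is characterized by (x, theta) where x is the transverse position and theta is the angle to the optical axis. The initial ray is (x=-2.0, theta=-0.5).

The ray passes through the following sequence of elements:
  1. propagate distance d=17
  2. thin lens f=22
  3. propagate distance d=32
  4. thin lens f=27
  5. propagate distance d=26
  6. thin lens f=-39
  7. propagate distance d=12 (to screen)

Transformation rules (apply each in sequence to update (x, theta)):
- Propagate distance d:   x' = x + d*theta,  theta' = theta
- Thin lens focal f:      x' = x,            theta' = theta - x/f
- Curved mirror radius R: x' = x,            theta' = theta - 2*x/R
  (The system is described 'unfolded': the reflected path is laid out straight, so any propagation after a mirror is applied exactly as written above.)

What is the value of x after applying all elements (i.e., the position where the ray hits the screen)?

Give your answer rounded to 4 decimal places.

Answer: 3.4007

Derivation:
Initial: x=-2.0000 theta=-0.5000
After 1 (propagate distance d=17): x=-10.5000 theta=-0.5000
After 2 (thin lens f=22): x=-10.5000 theta=-1/44 (≈-0.0227)
After 3 (propagate distance d=32): x=-247/22 (≈-11.2273) theta=-1/44 (≈-0.0227)
After 4 (thin lens f=27): x=-247/22 (≈-11.2273) theta=467/1188 (≈0.3931)
After 5 (propagate distance d=26): x=-299/297 (≈-1.0067) theta=467/1188 (≈0.3931)
After 6 (thin lens f=-39): x=-299/297 (≈-1.0067) theta=119/324 (≈0.3673)
After 7 (propagate distance d=12 (to screen)): x=1010/297 (≈3.4007) theta=119/324 (≈0.3673)
Rounded to 4 decimal places: x = 3.4007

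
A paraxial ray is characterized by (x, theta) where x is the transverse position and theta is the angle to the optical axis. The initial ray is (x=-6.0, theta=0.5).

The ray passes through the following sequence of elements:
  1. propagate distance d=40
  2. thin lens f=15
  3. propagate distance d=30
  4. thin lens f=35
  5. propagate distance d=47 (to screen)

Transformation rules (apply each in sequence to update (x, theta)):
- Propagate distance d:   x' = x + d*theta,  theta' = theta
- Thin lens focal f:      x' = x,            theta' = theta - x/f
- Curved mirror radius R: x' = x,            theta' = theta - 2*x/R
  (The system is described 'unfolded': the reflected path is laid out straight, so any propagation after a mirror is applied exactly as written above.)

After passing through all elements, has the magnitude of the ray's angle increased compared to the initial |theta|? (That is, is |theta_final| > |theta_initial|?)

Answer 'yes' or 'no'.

Answer: no

Derivation:
Initial: x=-6.0000 theta=0.5000
After 1 (propagate distance d=40): x=14.0000 theta=0.5000
After 2 (thin lens f=15): x=14.0000 theta=-13/30 (≈-0.4333)
After 3 (propagate distance d=30): x=1.0000 theta=-13/30 (≈-0.4333)
After 4 (thin lens f=35): x=1.0000 theta=-97/210 (≈-0.4619)
After 5 (propagate distance d=47 (to screen)): x=-4349/210 (≈-20.7095) theta=-97/210 (≈-0.4619)
|theta_initial|=0.5000 |theta_final|=97/210 (≈0.4619) -> not increased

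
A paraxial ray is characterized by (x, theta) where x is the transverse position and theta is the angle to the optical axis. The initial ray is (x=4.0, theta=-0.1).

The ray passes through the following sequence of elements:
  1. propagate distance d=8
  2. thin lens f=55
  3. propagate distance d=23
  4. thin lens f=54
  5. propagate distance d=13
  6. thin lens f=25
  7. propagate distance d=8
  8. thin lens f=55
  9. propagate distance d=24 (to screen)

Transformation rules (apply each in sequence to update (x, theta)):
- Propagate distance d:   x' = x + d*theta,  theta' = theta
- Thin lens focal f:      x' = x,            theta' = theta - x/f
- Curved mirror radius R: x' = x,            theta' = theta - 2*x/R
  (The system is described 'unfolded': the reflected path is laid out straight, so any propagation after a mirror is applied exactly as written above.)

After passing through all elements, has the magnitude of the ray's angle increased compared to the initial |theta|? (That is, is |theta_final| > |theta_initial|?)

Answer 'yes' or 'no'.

Initial: x=4.0000 theta=-0.1000
After 1 (propagate distance d=8): x=3.2000 theta=-0.1000
After 2 (thin lens f=55): x=3.2000 theta=-87/550 (≈-0.1582)
After 3 (propagate distance d=23): x=-241/550 (≈-0.4382) theta=-87/550 (≈-0.1582)
After 4 (thin lens f=54): x=-241/550 (≈-0.4382) theta=-4457/29700 (≈-0.1501)
After 5 (propagate distance d=13): x=-14191/5940 (≈-2.3891) theta=-4457/29700 (≈-0.1501)
After 6 (thin lens f=25): x=-14191/5940 (≈-2.3891) theta=-1349/24750 (≈-0.0545)
After 7 (propagate distance d=8): x=-419527/148500 (≈-2.8251) theta=-1349/24750 (≈-0.0545)
After 8 (thin lens f=55): x=-419527/148500 (≈-2.8251) theta=-25643/8167500 (≈-0.0031)
After 9 (propagate distance d=24 (to screen)): x=-23689417/8167500 (≈-2.9004) theta=-25643/8167500 (≈-0.0031)
|theta_initial|=0.1000 |theta_final|=25643/8167500 (≈0.0031) -> not increased

Answer: no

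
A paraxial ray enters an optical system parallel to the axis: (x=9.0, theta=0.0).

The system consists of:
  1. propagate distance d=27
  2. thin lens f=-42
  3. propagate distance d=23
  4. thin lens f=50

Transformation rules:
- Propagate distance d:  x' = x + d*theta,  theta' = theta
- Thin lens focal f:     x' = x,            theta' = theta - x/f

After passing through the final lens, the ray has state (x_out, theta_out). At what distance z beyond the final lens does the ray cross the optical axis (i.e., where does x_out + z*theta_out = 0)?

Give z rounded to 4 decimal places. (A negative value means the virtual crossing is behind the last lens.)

Answer: 216.6667

Derivation:
Initial: x=9.0000 theta=0.0000
After 1 (propagate distance d=27): x=9.0000 theta=0.0000
After 2 (thin lens f=-42): x=9.0000 theta=3/14 (≈0.2143)
After 3 (propagate distance d=23): x=195/14 (≈13.9286) theta=3/14 (≈0.2143)
After 4 (thin lens f=50): x=195/14 (≈13.9286) theta=-9/140 (≈-0.0643)
z_focus = -x_out/theta_out = -(195/14)/(-9/140) = 650/3 ≈ 216.6667
Rounded to 4 decimal places: z = 216.6667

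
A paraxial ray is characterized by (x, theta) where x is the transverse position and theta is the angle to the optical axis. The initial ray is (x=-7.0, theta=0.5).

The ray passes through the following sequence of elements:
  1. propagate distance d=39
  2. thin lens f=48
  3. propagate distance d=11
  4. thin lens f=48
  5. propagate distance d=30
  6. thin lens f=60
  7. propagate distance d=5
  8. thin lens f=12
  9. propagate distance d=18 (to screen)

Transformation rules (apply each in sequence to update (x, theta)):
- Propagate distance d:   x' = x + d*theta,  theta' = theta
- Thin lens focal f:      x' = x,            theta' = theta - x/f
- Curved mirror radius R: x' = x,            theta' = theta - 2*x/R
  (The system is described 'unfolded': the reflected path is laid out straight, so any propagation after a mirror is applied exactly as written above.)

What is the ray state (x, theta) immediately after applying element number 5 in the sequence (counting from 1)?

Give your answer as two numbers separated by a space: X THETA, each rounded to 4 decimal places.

Initial: x=-7.0000 theta=0.5000
After 1 (propagate distance d=39): x=12.5000 theta=0.5000
After 2 (thin lens f=48): x=12.5000 theta=23/96 (≈0.2396)
After 3 (propagate distance d=11): x=1453/96 (≈15.1354) theta=23/96 (≈0.2396)
After 4 (thin lens f=48): x=1453/96 (≈15.1354) theta=-349/4608 (≈-0.0757)
After 5 (propagate distance d=30): x=3293/256 (≈12.8633) theta=-349/4608 (≈-0.0757)
Rounded to 4 decimal places: x = 12.8633, theta = -0.0757

Answer: 12.8633 -0.0757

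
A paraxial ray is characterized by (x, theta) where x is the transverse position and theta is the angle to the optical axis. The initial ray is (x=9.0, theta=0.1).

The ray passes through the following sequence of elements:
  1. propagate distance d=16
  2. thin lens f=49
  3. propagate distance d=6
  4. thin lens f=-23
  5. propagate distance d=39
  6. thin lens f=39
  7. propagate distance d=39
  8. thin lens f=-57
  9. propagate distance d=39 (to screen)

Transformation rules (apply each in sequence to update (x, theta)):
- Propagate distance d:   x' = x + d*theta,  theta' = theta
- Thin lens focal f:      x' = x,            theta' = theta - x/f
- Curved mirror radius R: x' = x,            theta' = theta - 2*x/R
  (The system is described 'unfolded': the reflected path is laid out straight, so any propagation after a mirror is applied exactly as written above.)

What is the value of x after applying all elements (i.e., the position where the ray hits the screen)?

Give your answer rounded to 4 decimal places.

Answer: 10.7357

Derivation:
Initial: x=9.0000 theta=0.1000
After 1 (propagate distance d=16): x=10.6000 theta=0.1000
After 2 (thin lens f=49): x=10.6000 theta=-57/490 (≈-0.1163)
After 3 (propagate distance d=6): x=2426/245 (≈9.9020) theta=-57/490 (≈-0.1163)
After 4 (thin lens f=-23): x=2426/245 (≈9.9020) theta=3541/11270 (≈0.3142)
After 5 (propagate distance d=39): x=49939/2254 (≈22.1557) theta=3541/11270 (≈0.3142)
After 6 (thin lens f=39): x=49939/2254 (≈22.1557) theta=-2426/9555 (≈-0.2539)
After 7 (propagate distance d=39): x=138099/11270 (≈12.2537) theta=-2426/9555 (≈-0.2539)
After 8 (thin lens f=-57): x=138099/11270 (≈12.2537) theta=-325037/8351070 (≈-0.0389)
After 9 (propagate distance d=39 (to screen)): x=1149422/107065 (≈10.7357) theta=-325037/8351070 (≈-0.0389)
Rounded to 4 decimal places: x = 10.7357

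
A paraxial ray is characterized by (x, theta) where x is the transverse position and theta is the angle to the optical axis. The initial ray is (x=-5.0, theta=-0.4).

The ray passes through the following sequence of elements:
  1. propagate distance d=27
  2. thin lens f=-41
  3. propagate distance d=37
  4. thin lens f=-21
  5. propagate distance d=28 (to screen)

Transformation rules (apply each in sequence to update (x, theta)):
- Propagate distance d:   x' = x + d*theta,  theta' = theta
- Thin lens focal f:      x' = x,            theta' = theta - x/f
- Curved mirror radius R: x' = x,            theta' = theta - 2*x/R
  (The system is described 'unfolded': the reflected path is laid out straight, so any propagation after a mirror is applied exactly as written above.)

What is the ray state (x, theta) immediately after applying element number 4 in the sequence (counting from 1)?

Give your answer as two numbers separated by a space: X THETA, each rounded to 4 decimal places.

Answer: -44.8585 -2.9215

Derivation:
Initial: x=-5.0000 theta=-0.4000
After 1 (propagate distance d=27): x=-15.8000 theta=-0.4000
After 2 (thin lens f=-41): x=-15.8000 theta=-161/205 (≈-0.7854)
After 3 (propagate distance d=37): x=-9196/205 (≈-44.8585) theta=-161/205 (≈-0.7854)
After 4 (thin lens f=-21): x=-9196/205 (≈-44.8585) theta=-12577/4305 (≈-2.9215)
Rounded to 4 decimal places: x = -44.8585, theta = -2.9215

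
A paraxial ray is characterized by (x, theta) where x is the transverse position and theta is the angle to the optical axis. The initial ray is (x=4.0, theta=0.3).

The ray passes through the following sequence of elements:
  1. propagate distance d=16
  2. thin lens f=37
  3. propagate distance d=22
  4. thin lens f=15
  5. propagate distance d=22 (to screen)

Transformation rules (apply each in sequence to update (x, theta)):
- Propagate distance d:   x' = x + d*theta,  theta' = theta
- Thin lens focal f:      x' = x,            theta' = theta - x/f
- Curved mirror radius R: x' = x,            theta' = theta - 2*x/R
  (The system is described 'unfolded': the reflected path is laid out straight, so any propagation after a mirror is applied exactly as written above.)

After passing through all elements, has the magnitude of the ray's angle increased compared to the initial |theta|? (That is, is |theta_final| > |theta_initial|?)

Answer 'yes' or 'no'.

Answer: yes

Derivation:
Initial: x=4.0000 theta=0.3000
After 1 (propagate distance d=16): x=8.8000 theta=0.3000
After 2 (thin lens f=37): x=8.8000 theta=23/370 (≈0.0622)
After 3 (propagate distance d=22): x=1881/185 (≈10.1676) theta=23/370 (≈0.0622)
After 4 (thin lens f=15): x=1881/185 (≈10.1676) theta=-1139/1850 (≈-0.6157)
After 5 (propagate distance d=22 (to screen)): x=-3124/925 (≈-3.3773) theta=-1139/1850 (≈-0.6157)
|theta_initial|=0.3000 |theta_final|=1139/1850 (≈0.6157) -> increased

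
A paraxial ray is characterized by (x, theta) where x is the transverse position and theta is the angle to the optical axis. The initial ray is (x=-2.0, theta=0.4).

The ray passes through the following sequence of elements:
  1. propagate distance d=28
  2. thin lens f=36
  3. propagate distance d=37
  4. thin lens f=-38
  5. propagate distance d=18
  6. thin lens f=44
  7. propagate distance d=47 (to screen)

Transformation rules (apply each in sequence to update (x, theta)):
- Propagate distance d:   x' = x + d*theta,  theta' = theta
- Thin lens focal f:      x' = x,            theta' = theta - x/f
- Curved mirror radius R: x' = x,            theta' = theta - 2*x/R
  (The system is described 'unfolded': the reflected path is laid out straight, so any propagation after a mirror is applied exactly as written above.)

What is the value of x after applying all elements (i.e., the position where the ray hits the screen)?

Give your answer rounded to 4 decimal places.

Answer: 23.1394

Derivation:
Initial: x=-2.0000 theta=0.4000
After 1 (propagate distance d=28): x=9.2000 theta=0.4000
After 2 (thin lens f=36): x=9.2000 theta=13/90 (≈0.1444)
After 3 (propagate distance d=37): x=1309/90 (≈14.5444) theta=13/90 (≈0.1444)
After 4 (thin lens f=-38): x=1309/90 (≈14.5444) theta=601/1140 (≈0.5272)
After 5 (propagate distance d=18): x=20549/855 (≈24.0339) theta=601/1140 (≈0.5272)
After 6 (thin lens f=44): x=20549/855 (≈24.0339) theta=-179/9405 (≈-0.0190)
After 7 (propagate distance d=47 (to screen)): x=3818/165 (≈23.1394) theta=-179/9405 (≈-0.0190)
Rounded to 4 decimal places: x = 23.1394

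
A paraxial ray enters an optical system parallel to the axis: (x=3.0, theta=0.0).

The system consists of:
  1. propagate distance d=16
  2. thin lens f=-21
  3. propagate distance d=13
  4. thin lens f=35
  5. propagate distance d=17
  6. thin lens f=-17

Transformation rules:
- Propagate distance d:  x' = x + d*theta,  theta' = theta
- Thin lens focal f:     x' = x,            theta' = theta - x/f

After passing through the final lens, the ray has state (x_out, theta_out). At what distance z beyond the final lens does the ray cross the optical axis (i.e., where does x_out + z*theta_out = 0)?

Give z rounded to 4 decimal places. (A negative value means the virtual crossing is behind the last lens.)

Answer: -16.7639

Derivation:
Initial: x=3.0000 theta=0.0000
After 1 (propagate distance d=16): x=3.0000 theta=0.0000
After 2 (thin lens f=-21): x=3.0000 theta=1/7 (≈0.1429)
After 3 (propagate distance d=13): x=34/7 (≈4.8571) theta=1/7 (≈0.1429)
After 4 (thin lens f=35): x=34/7 (≈4.8571) theta=1/245 (≈0.0041)
After 5 (propagate distance d=17): x=1207/245 (≈4.9265) theta=1/245 (≈0.0041)
After 6 (thin lens f=-17): x=1207/245 (≈4.9265) theta=72/245 (≈0.2939)
z_focus = -x_out/theta_out = -(1207/245)/(72/245) = -1207/72 ≈ -16.7639
Rounded to 4 decimal places: z = -16.7639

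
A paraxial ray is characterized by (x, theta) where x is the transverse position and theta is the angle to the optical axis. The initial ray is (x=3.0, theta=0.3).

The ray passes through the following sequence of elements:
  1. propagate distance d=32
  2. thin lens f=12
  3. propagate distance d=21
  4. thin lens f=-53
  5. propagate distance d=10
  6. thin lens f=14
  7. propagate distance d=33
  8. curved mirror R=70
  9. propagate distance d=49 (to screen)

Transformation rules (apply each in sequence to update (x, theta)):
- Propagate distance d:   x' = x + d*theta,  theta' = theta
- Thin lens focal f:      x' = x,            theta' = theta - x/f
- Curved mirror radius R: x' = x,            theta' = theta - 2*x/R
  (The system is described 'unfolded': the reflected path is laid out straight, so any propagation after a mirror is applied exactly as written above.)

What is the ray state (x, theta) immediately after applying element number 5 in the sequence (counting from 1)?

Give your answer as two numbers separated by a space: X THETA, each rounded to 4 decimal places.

Answer: -11.2443 -0.8094

Derivation:
Initial: x=3.0000 theta=0.3000
After 1 (propagate distance d=32): x=12.6000 theta=0.3000
After 2 (thin lens f=12): x=12.6000 theta=-0.7500
After 3 (propagate distance d=21): x=-3.1500 theta=-0.7500
After 4 (thin lens f=-53): x=-3.1500 theta=-429/530 (≈-0.8094)
After 5 (propagate distance d=10): x=-11919/1060 (≈-11.2443) theta=-429/530 (≈-0.8094)
Rounded to 4 decimal places: x = -11.2443, theta = -0.8094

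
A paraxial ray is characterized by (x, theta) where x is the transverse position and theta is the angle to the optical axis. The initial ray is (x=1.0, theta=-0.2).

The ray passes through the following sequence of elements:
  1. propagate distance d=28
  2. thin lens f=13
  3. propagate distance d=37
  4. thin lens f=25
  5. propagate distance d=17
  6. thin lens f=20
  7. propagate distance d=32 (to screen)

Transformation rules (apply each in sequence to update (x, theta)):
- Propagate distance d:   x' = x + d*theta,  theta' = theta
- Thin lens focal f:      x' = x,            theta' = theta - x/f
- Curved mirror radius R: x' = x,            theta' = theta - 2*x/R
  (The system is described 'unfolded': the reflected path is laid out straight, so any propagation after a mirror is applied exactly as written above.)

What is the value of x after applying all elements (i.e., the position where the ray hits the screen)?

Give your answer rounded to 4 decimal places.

Answer: 1.7460

Derivation:
Initial: x=1.0000 theta=-0.2000
After 1 (propagate distance d=28): x=-4.6000 theta=-0.2000
After 2 (thin lens f=13): x=-4.6000 theta=2/13 (≈0.1538)
After 3 (propagate distance d=37): x=71/65 (≈1.0923) theta=2/13 (≈0.1538)
After 4 (thin lens f=25): x=71/65 (≈1.0923) theta=179/1625 (≈0.1102)
After 5 (propagate distance d=17): x=4818/1625 (≈2.9649) theta=179/1625 (≈0.1102)
After 6 (thin lens f=20): x=4818/1625 (≈2.9649) theta=-619/16250 (≈-0.0381)
After 7 (propagate distance d=32 (to screen)): x=14186/8125 (≈1.7460) theta=-619/16250 (≈-0.0381)
Rounded to 4 decimal places: x = 1.7460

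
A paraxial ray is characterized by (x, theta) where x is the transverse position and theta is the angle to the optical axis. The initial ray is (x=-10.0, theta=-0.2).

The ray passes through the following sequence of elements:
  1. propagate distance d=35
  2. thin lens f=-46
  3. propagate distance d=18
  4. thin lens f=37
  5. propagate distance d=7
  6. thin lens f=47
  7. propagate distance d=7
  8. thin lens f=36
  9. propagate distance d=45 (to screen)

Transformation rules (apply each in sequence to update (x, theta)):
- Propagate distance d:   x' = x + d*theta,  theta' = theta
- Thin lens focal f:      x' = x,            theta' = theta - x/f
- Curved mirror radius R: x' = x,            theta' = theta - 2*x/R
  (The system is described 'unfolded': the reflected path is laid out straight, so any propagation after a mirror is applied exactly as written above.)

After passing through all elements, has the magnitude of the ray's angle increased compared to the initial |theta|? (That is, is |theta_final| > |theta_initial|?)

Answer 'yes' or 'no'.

Initial: x=-10.0000 theta=-0.2000
After 1 (propagate distance d=35): x=-17.0000 theta=-0.2000
After 2 (thin lens f=-46): x=-17.0000 theta=-131/230 (≈-0.5696)
After 3 (propagate distance d=18): x=-3134/115 (≈-27.2522) theta=-131/230 (≈-0.5696)
After 4 (thin lens f=37): x=-3134/115 (≈-27.2522) theta=1421/8510 (≈0.1670)
After 5 (propagate distance d=7): x=-221969/8510 (≈-26.0833) theta=1421/8510 (≈0.1670)
After 6 (thin lens f=47): x=-221969/8510 (≈-26.0833) theta=144378/199985 (≈0.7219)
After 7 (propagate distance d=7): x=-8411251/399970 (≈-21.0297) theta=144378/199985 (≈0.7219)
After 8 (thin lens f=36): x=-8411251/399970 (≈-21.0297) theta=18806467/14398920 (≈1.3061)
After 9 (propagate distance d=45 (to screen)): x=60387331/1599880 (≈37.7449) theta=18806467/14398920 (≈1.3061)
|theta_initial|=0.2000 |theta_final|=18806467/14398920 (≈1.3061) -> increased

Answer: yes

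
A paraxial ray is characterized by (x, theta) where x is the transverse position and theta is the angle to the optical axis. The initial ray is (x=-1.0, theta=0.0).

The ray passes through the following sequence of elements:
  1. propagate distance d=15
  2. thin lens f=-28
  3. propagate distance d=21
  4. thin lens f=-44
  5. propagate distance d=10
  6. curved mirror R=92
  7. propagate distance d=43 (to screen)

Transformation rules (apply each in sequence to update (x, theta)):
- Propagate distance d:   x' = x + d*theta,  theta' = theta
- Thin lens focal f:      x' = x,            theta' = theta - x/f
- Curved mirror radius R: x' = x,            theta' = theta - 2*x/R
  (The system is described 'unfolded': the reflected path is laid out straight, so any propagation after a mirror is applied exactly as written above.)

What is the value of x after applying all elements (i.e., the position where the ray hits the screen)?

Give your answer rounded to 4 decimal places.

Answer: -3.4093

Derivation:
Initial: x=-1.0000 theta=0.0000
After 1 (propagate distance d=15): x=-1.0000 theta=0.0000
After 2 (thin lens f=-28): x=-1.0000 theta=-1/28 (≈-0.0357)
After 3 (propagate distance d=21): x=-1.7500 theta=-1/28 (≈-0.0357)
After 4 (thin lens f=-44): x=-1.7500 theta=-93/1232 (≈-0.0755)
After 5 (propagate distance d=10): x=-1543/616 (≈-2.5049) theta=-93/1232 (≈-0.0755)
After 6 (curved mirror R=92): x=-1543/616 (≈-2.5049) theta=-149/7084 (≈-0.0210)
After 7 (propagate distance d=43 (to screen)): x=-48303/14168 (≈-3.4093) theta=-149/7084 (≈-0.0210)
Rounded to 4 decimal places: x = -3.4093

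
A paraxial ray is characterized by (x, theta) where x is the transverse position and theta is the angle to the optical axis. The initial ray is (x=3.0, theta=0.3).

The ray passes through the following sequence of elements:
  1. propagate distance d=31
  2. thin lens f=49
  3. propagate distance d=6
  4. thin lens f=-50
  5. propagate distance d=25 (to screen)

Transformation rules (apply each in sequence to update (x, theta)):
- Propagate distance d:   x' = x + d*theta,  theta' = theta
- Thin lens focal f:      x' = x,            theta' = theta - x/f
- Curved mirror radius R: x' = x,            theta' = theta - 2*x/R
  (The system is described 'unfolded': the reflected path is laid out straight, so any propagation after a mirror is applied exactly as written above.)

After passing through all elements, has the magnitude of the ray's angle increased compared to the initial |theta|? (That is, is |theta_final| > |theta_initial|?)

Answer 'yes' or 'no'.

Answer: yes

Derivation:
Initial: x=3.0000 theta=0.3000
After 1 (propagate distance d=31): x=12.3000 theta=0.3000
After 2 (thin lens f=49): x=12.3000 theta=12/245 (≈0.0490)
After 3 (propagate distance d=6): x=6171/490 (≈12.5939) theta=12/245 (≈0.0490)
After 4 (thin lens f=-50): x=6171/490 (≈12.5939) theta=1053/3500 (≈0.3009)
After 5 (propagate distance d=25 (to screen)): x=19713/980 (≈20.1153) theta=1053/3500 (≈0.3009)
|theta_initial|=0.3000 |theta_final|=1053/3500 (≈0.3009) -> increased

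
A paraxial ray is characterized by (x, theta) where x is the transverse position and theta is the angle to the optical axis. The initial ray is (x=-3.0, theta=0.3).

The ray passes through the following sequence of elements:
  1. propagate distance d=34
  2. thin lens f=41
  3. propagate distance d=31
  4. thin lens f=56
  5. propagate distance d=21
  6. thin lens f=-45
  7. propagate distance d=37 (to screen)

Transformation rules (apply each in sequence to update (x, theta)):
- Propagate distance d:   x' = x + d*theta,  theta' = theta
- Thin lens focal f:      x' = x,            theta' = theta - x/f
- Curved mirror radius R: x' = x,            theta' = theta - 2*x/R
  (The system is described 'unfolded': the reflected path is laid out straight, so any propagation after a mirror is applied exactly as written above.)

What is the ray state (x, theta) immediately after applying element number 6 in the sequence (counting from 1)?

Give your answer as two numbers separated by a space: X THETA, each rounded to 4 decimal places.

Initial: x=-3.0000 theta=0.3000
After 1 (propagate distance d=34): x=7.2000 theta=0.3000
After 2 (thin lens f=41): x=7.2000 theta=51/410 (≈0.1244)
After 3 (propagate distance d=31): x=4533/410 (≈11.0561) theta=51/410 (≈0.1244)
After 4 (thin lens f=56): x=4533/410 (≈11.0561) theta=-1677/22960 (≈-0.0730)
After 5 (propagate distance d=21): x=31233/3280 (≈9.5223) theta=-1677/22960 (≈-0.0730)
After 6 (thin lens f=-45): x=31233/3280 (≈9.5223) theta=23861/172200 (≈0.1386)
Rounded to 4 decimal places: x = 9.5223, theta = 0.1386

Answer: 9.5223 0.1386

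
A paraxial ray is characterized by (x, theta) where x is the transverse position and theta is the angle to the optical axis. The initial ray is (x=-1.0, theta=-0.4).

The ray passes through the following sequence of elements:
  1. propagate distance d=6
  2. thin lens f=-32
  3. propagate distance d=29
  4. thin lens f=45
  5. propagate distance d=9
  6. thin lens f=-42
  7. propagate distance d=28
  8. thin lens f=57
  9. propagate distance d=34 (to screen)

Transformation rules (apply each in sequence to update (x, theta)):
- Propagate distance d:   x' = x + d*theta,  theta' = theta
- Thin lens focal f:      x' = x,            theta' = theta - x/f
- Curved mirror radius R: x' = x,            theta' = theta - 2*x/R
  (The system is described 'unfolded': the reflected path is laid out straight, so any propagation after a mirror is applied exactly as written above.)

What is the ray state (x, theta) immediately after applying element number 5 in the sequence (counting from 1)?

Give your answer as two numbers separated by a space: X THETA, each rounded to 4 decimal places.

Answer: -19.0213 -0.1044

Derivation:
Initial: x=-1.0000 theta=-0.4000
After 1 (propagate distance d=6): x=-3.4000 theta=-0.4000
After 2 (thin lens f=-32): x=-3.4000 theta=-81/160 (≈-0.5063)
After 3 (propagate distance d=29): x=-2893/160 (≈-18.0813) theta=-81/160 (≈-0.5063)
After 4 (thin lens f=45): x=-2893/160 (≈-18.0813) theta=-47/450 (≈-0.1044)
After 5 (propagate distance d=9): x=-15217/800 (≈-19.0213) theta=-47/450 (≈-0.1044)
Rounded to 4 decimal places: x = -19.0213, theta = -0.1044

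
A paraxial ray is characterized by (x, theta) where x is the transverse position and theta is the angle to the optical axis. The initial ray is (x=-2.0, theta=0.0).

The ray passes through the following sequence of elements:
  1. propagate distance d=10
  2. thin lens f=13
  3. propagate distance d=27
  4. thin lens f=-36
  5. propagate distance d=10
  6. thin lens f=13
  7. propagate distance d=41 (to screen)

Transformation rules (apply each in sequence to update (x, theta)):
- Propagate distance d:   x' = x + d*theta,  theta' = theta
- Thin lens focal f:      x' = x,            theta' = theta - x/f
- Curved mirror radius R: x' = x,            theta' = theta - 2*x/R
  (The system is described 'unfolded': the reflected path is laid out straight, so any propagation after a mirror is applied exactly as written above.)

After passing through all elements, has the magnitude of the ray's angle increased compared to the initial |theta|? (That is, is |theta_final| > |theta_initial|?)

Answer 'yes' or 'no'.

Answer: yes

Derivation:
Initial: x=-2.0000 theta=0.0000
After 1 (propagate distance d=10): x=-2.0000 theta=0.0000
After 2 (thin lens f=13): x=-2.0000 theta=2/13 (≈0.1538)
After 3 (propagate distance d=27): x=28/13 (≈2.1538) theta=2/13 (≈0.1538)
After 4 (thin lens f=-36): x=28/13 (≈2.1538) theta=25/117 (≈0.2137)
After 5 (propagate distance d=10): x=502/117 (≈4.2906) theta=25/117 (≈0.2137)
After 6 (thin lens f=13): x=502/117 (≈4.2906) theta=-59/507 (≈-0.1164)
After 7 (propagate distance d=41 (to screen)): x=-731/1521 (≈-0.4806) theta=-59/507 (≈-0.1164)
|theta_initial|=0.0000 |theta_final|=59/507 (≈0.1164) -> increased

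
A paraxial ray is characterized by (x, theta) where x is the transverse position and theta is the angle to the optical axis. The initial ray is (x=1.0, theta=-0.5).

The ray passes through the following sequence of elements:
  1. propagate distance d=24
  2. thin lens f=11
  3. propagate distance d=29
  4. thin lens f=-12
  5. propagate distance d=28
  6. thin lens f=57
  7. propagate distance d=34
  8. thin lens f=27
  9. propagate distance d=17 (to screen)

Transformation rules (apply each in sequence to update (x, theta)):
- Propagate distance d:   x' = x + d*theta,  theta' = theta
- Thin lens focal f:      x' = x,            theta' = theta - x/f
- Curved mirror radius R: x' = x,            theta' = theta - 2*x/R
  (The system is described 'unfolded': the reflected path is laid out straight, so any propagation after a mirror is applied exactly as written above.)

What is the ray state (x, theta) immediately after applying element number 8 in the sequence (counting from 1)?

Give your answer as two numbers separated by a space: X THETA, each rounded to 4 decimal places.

Answer: 37.2734 -1.0391

Derivation:
Initial: x=1.0000 theta=-0.5000
After 1 (propagate distance d=24): x=-11.0000 theta=-0.5000
After 2 (thin lens f=11): x=-11.0000 theta=0.5000
After 3 (propagate distance d=29): x=3.5000 theta=0.5000
After 4 (thin lens f=-12): x=3.5000 theta=19/24 (≈0.7917)
After 5 (propagate distance d=28): x=77/3 (≈25.6667) theta=19/24 (≈0.7917)
After 6 (thin lens f=57): x=77/3 (≈25.6667) theta=467/1368 (≈0.3414)
After 7 (propagate distance d=34): x=25495/684 (≈37.2734) theta=467/1368 (≈0.3414)
After 8 (thin lens f=27): x=25495/684 (≈37.2734) theta=-38381/36936 (≈-1.0391)
Rounded to 4 decimal places: x = 37.2734, theta = -1.0391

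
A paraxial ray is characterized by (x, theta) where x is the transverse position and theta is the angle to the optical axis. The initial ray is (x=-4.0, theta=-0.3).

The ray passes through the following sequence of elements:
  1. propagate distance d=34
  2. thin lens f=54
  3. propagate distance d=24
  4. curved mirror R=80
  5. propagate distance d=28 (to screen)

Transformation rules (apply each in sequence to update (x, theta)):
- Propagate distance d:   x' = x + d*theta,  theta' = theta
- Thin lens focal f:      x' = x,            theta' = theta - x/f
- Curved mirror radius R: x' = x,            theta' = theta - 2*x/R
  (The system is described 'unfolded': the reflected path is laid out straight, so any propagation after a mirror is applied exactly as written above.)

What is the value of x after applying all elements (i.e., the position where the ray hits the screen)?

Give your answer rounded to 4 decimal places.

Answer: -5.5637

Derivation:
Initial: x=-4.0000 theta=-0.3000
After 1 (propagate distance d=34): x=-14.2000 theta=-0.3000
After 2 (thin lens f=54): x=-14.2000 theta=-1/27 (≈-0.0370)
After 3 (propagate distance d=24): x=-679/45 (≈-15.0889) theta=-1/27 (≈-0.0370)
After 4 (curved mirror R=80): x=-679/45 (≈-15.0889) theta=1837/5400 (≈0.3402)
After 5 (propagate distance d=28 (to screen)): x=-7511/1350 (≈-5.5637) theta=1837/5400 (≈0.3402)
Rounded to 4 decimal places: x = -5.5637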